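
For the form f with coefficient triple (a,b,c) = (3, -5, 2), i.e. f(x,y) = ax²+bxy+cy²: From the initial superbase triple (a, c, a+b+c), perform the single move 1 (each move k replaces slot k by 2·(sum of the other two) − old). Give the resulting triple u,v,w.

start (3,2,0) = (f(1,0),f(0,1),f(1,1))
replace slot 1: 2·(2+0) − 3 = 1 → (1,2,0)

1,2,0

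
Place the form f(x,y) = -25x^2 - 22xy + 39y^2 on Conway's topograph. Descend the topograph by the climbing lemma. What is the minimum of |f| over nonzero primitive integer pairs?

descent: ρ → (39,22,-25)  [lands on river]
river: ρ → (-25,28,36)
river: ρ → (36,44,-17)
river: ρ → (-17,58,15)
river: ρ → (15,62,-9)
river: ρ → (-9,64,8)
river: ρ → (8,64,-9)
river: ρ → (-9,62,15)
river: ρ → (15,58,-17)
river: ρ → (-17,44,36)
river: ρ → (36,28,-25)
river: ρ → (-25,22,39)
river: ρ → (39,56,-8)
river: ρ → (-8,56,39)
closes: descent 1, river 14
min |a| on river = 8

8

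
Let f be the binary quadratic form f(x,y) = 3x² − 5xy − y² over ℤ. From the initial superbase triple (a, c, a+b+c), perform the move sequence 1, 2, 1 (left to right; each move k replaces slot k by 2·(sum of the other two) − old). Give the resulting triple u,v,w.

start (3,-1,-3) = (f(1,0),f(0,1),f(1,1))
replace slot 1: 2·((-1)+(-3)) − 3 = -11 → (-11,-1,-3)
replace slot 2: 2·((-11)+(-3)) − (-1) = -27 → (-11,-27,-3)
replace slot 1: 2·((-27)+(-3)) − (-11) = -49 → (-49,-27,-3)

-49,-27,-3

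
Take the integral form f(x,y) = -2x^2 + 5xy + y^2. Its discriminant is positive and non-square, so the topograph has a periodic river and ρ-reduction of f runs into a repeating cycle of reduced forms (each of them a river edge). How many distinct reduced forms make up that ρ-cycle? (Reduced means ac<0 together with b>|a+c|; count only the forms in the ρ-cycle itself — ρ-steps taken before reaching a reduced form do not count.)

D = 33, ⌊√D⌋ = 5
river: ρ → (1,5,-2)
river: ρ → (-2,3,3)
river: ρ → (3,3,-2)
river: ρ → (-2,5,1)
ρ-cycle length = 4 (tail of 0 descent steps not counted)

4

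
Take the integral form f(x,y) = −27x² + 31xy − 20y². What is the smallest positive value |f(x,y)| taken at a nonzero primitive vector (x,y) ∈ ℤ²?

translate: b→23 (≡-31 mod 54), so (27,-31,20)→(27,23,16)
flip: (27,23,16)→(16,-23,27)
translate: b→9 (≡-23 mod 32), so (16,-23,27)→(16,9,20)
reduced (well bottom): (16,9,20) with a≤c, −a<b≤a
well minimum |f| = |-16| = 16 (negative-definite)

16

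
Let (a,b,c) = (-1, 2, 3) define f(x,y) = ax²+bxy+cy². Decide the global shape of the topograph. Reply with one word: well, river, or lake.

D = b²−4ac = 2² − 4·(-1)·3 = 16
D = 4² is a perfect square ⇒ form factors over ℤ ⇒ lakes

lake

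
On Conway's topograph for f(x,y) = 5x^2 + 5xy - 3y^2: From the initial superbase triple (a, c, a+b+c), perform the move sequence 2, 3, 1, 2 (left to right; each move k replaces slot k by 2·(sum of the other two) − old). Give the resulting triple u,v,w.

start (5,-3,7) = (f(1,0),f(0,1),f(1,1))
replace slot 2: 2·(5+7) − (-3) = 27 → (5,27,7)
replace slot 3: 2·(5+27) − 7 = 57 → (5,27,57)
replace slot 1: 2·(27+57) − 5 = 163 → (163,27,57)
replace slot 2: 2·(163+57) − 27 = 413 → (163,413,57)

163,413,57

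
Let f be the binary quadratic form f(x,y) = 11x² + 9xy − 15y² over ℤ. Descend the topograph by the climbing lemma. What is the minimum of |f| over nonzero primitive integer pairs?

river: ρ → (-15,21,5)
river: ρ → (5,19,-19)
river: ρ → (-19,19,5)
river: ρ → (5,21,-15)
river: ρ → (-15,9,11)
river: ρ → (11,13,-13)
river: ρ → (-13,13,11)
river: ρ → (11,9,-15)
closes: descent 0, river 8
min |a| on river = 5

5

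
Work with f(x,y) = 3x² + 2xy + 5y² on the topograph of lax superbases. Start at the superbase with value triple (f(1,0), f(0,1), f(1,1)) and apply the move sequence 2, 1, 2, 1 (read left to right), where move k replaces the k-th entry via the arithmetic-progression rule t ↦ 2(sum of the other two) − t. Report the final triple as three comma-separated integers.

start (3,5,10) = (f(1,0),f(0,1),f(1,1))
replace slot 2: 2·(3+10) − 5 = 21 → (3,21,10)
replace slot 1: 2·(21+10) − 3 = 59 → (59,21,10)
replace slot 2: 2·(59+10) − 21 = 117 → (59,117,10)
replace slot 1: 2·(117+10) − 59 = 195 → (195,117,10)

195,117,10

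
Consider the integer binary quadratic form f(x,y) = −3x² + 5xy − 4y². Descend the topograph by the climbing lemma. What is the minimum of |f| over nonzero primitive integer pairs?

translate: b→1 (≡-5 mod 6), so (3,-5,4)→(3,1,2)
flip: (3,1,2)→(2,-1,3)
reduced (well bottom): (2,-1,3) with a≤c, −a<b≤a
well minimum |f| = |-2| = 2 (negative-definite)

2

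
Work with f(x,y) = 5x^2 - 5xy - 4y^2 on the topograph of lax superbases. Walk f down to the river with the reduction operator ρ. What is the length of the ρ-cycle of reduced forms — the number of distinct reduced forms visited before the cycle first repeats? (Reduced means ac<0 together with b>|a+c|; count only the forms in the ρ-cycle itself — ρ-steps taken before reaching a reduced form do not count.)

D = 105, ⌊√D⌋ = 10
descent: ρ → (-4,5,5)  [lands on river]
river: ρ → (5,5,-4)
river: ρ → (-4,3,6)
river: ρ → (6,9,-1)
river: ρ → (-1,9,6)
river: ρ → (6,3,-4)
ρ-cycle length = 6 (tail of 1 descent step not counted)

6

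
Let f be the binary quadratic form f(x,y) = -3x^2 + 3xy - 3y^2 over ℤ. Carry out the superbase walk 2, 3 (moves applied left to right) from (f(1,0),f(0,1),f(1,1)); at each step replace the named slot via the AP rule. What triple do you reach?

start (-3,-3,-3) = (f(1,0),f(0,1),f(1,1))
replace slot 2: 2·((-3)+(-3)) − (-3) = -9 → (-3,-9,-3)
replace slot 3: 2·((-3)+(-9)) − (-3) = -21 → (-3,-9,-21)

-3,-9,-21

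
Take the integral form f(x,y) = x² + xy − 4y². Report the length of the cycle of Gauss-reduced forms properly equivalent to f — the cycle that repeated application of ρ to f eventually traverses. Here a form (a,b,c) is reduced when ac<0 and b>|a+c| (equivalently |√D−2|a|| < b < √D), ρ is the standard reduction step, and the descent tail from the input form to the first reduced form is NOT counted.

D = 17, ⌊√D⌋ = 4
descent: ρ → (-4,-1,1)
descent: ρ → (1,3,-2)  [lands on river]
river: ρ → (-2,1,2)
river: ρ → (2,3,-1)
river: ρ → (-1,3,2)
river: ρ → (2,1,-2)
river: ρ → (-2,3,1)
ρ-cycle length = 6 (tail of 2 descent steps not counted)

6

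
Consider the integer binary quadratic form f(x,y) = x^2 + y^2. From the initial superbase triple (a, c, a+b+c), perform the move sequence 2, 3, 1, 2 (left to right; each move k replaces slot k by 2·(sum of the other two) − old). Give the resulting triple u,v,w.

start (1,1,2) = (f(1,0),f(0,1),f(1,1))
replace slot 2: 2·(1+2) − 1 = 5 → (1,5,2)
replace slot 3: 2·(1+5) − 2 = 10 → (1,5,10)
replace slot 1: 2·(5+10) − 1 = 29 → (29,5,10)
replace slot 2: 2·(29+10) − 5 = 73 → (29,73,10)

29,73,10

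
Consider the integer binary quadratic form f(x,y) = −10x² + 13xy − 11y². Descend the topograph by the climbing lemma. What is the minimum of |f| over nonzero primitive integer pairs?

translate: b→7 (≡-13 mod 20), so (10,-13,11)→(10,7,8)
flip: (10,7,8)→(8,-7,10)
reduced (well bottom): (8,-7,10) with a≤c, −a<b≤a
well minimum |f| = |-8| = 8 (negative-definite)

8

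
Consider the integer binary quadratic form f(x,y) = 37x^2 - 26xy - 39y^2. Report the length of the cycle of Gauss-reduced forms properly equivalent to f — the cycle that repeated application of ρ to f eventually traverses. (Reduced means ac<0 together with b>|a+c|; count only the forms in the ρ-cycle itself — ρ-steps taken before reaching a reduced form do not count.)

D = 6448, ⌊√D⌋ = 80
descent: ρ → (-39,26,37)  [lands on river]
river: ρ → (37,48,-28)
river: ρ → (-28,64,21)
river: ρ → (21,62,-31)
river: ρ → (-31,62,21)
river: ρ → (21,64,-28)
river: ρ → (-28,48,37)
river: ρ → (37,26,-39)
river: ρ → (-39,52,24)
river: ρ → (24,44,-47)
river: ρ → (-47,50,21)
river: ρ → (21,76,-8)
river: ρ → (-8,68,57)
river: ρ → (57,46,-19)
river: ρ → (-19,68,24)
river: ρ → (24,76,-7)
river: ρ → (-7,78,13)
river: ρ → (13,78,-7)
river: ρ → (-7,76,24)
river: ρ → (24,68,-19)
river: ρ → (-19,46,57)
river: ρ → (57,68,-8)
river: ρ → (-8,76,21)
river: ρ → (21,50,-47)
river: ρ → (-47,44,24)
river: ρ → (24,52,-39)
ρ-cycle length = 26 (tail of 1 descent step not counted)

26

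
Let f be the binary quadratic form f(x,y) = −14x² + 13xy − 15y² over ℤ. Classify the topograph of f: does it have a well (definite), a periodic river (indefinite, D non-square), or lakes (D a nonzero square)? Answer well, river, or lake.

D = b²−4ac = 13² − 4·(-14)·(-15) = -671
D < 0 ⇒ definite ⇒ every region one sign ⇒ single well

well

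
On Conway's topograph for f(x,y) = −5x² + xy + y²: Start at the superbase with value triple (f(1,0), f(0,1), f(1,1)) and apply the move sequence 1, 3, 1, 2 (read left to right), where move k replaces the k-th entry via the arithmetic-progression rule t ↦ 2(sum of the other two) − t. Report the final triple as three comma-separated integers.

start (-5,1,-3) = (f(1,0),f(0,1),f(1,1))
replace slot 1: 2·(1+(-3)) − (-5) = 1 → (1,1,-3)
replace slot 3: 2·(1+1) − (-3) = 7 → (1,1,7)
replace slot 1: 2·(1+7) − 1 = 15 → (15,1,7)
replace slot 2: 2·(15+7) − 1 = 43 → (15,43,7)

15,43,7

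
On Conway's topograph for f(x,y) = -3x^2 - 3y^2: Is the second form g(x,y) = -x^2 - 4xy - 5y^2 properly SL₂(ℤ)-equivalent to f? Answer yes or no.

D₁ = -36, D₂ = -4
discriminants differ ⇒ not SL₂(ℤ)-equivalent

no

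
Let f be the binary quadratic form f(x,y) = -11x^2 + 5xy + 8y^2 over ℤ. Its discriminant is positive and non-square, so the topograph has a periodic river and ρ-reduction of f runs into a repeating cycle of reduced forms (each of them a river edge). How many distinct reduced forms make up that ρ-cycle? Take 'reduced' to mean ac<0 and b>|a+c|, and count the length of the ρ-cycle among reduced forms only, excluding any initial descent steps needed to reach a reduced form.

D = 377, ⌊√D⌋ = 19
river: ρ → (8,11,-8)
river: ρ → (-8,5,11)
river: ρ → (11,17,-2)
river: ρ → (-2,19,2)
river: ρ → (2,17,-11)
river: ρ → (-11,5,8)
ρ-cycle length = 6 (tail of 0 descent steps not counted)

6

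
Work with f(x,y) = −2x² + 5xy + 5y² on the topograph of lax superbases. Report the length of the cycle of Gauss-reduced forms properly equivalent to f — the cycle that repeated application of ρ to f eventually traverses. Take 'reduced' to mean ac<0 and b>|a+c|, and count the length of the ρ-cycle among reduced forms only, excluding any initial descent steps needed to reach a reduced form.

D = 65, ⌊√D⌋ = 8
river: ρ → (5,5,-2)
river: ρ → (-2,7,2)
river: ρ → (2,5,-5)
river: ρ → (-5,5,2)
river: ρ → (2,7,-2)
river: ρ → (-2,5,5)
ρ-cycle length = 6 (tail of 0 descent steps not counted)

6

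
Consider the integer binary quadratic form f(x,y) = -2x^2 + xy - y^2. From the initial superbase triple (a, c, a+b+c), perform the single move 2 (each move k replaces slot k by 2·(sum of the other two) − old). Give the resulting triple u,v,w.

start (-2,-1,-2) = (f(1,0),f(0,1),f(1,1))
replace slot 2: 2·((-2)+(-2)) − (-1) = -7 → (-2,-7,-2)

-2,-7,-2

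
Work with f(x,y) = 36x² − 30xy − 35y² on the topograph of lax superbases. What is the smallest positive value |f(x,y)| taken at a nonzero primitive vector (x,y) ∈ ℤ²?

descent: ρ → (-35,30,36)  [lands on river]
river: ρ → (36,42,-29)
river: ρ → (-29,74,4)
river: ρ → (4,70,-65)
river: ρ → (-65,60,9)
river: ρ → (9,66,-44)
river: ρ → (-44,22,31)
river: ρ → (31,40,-35)
closes: descent 1, river 8
min |a| on river = 4

4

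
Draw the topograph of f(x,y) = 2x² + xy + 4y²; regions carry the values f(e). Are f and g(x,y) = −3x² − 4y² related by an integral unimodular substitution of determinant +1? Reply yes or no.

D₁ = -31, D₂ = -48
discriminants differ ⇒ not SL₂(ℤ)-equivalent

no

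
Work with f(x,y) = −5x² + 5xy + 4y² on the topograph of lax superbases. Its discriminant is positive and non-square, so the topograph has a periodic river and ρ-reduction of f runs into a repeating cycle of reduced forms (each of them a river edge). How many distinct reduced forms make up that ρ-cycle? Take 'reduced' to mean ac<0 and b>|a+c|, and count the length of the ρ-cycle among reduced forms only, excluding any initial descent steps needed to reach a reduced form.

D = 105, ⌊√D⌋ = 10
river: ρ → (4,3,-6)
river: ρ → (-6,9,1)
river: ρ → (1,9,-6)
river: ρ → (-6,3,4)
river: ρ → (4,5,-5)
river: ρ → (-5,5,4)
ρ-cycle length = 6 (tail of 0 descent steps not counted)

6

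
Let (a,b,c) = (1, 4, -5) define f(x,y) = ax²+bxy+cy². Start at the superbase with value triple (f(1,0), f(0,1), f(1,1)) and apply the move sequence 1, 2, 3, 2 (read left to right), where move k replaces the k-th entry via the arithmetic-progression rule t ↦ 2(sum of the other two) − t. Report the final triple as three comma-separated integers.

start (1,-5,0) = (f(1,0),f(0,1),f(1,1))
replace slot 1: 2·((-5)+0) − 1 = -11 → (-11,-5,0)
replace slot 2: 2·((-11)+0) − (-5) = -17 → (-11,-17,0)
replace slot 3: 2·((-11)+(-17)) − 0 = -56 → (-11,-17,-56)
replace slot 2: 2·((-11)+(-56)) − (-17) = -117 → (-11,-117,-56)

-11,-117,-56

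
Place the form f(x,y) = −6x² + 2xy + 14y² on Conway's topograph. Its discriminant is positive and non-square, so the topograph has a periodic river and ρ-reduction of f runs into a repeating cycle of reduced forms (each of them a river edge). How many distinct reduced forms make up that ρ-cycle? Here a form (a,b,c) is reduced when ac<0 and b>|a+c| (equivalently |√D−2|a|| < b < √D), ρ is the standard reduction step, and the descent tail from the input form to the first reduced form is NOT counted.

D = 340, ⌊√D⌋ = 18
descent: ρ → (14,-2,-6)
descent: ρ → (-6,14,6)  [lands on river]
river: ρ → (6,10,-10)
river: ρ → (-10,10,6)
river: ρ → (6,14,-6)
river: ρ → (-6,10,10)
river: ρ → (10,10,-6)
ρ-cycle length = 6 (tail of 2 descent steps not counted)

6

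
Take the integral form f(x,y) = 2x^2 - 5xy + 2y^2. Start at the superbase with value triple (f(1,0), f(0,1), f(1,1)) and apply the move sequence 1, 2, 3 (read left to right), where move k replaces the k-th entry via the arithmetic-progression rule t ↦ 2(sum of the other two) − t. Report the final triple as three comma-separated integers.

start (2,2,-1) = (f(1,0),f(0,1),f(1,1))
replace slot 1: 2·(2+(-1)) − 2 = 0 → (0,2,-1)
replace slot 2: 2·(0+(-1)) − 2 = -4 → (0,-4,-1)
replace slot 3: 2·(0+(-4)) − (-1) = -7 → (0,-4,-7)

0,-4,-7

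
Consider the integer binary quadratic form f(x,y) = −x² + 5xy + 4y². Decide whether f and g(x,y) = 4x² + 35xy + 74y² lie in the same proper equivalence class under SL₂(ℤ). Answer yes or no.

D₁ = 41, D₂ = 41
river cycle of f (length 10): (4, 3, -2), (-2, 5, 2), (2, 3, -4), (-4, 5, 1), (1, 5, -4), (-4, 3, 2), (2, 5, -2), (-2, 3, 4), (4, 5, -1), (-1, 5, 4)
river cycle of g (length 10): (4, 3, -2), (-2, 5, 2), (2, 3, -4), (-4, 5, 1), (1, 5, -4), (-4, 3, 2), (2, 5, -2), (-2, 3, 4), (4, 5, -1), (-1, 5, 4)
cycles coincide ⇒ equivalent

yes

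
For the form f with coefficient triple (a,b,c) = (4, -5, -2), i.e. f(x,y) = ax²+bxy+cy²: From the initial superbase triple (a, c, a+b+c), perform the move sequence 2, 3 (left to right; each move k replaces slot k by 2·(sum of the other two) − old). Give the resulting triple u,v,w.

start (4,-2,-3) = (f(1,0),f(0,1),f(1,1))
replace slot 2: 2·(4+(-3)) − (-2) = 4 → (4,4,-3)
replace slot 3: 2·(4+4) − (-3) = 19 → (4,4,19)

4,4,19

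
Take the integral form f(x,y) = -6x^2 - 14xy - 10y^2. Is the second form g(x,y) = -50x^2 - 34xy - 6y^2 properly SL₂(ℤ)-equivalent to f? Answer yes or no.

D₁ = -44, D₂ = -44
f is negative-definite; reduce −f:
−f: translate: b→2 (≡14 mod 12), so (6,14,10)→(6,2,2)
−f: flip: (6,2,2)→(2,-2,6)
−f: translate: b→2 (≡-2 mod 4), so (2,-2,6)→(2,2,6)
−f: reduced (well bottom): (2,2,6) with a≤c, −a<b≤a
flip sign back: reduced form of f is (-2,-2,-6)
g is negative-definite; reduce −g:
−g: flip: (50,34,6)→(6,-34,50)
−g: translate: b→2 (≡-34 mod 12), so (6,-34,50)→(6,2,2)
−g: flip: (6,2,2)→(2,-2,6)
−g: translate: b→2 (≡-2 mod 4), so (2,-2,6)→(2,2,6)
−g: reduced (well bottom): (2,2,6) with a≤c, −a<b≤a
flip sign back: reduced form of g is (-2,-2,-6)
reduced forms (-2, -2, -6) vs (-2, -2, -6) ⇒ equivalent

yes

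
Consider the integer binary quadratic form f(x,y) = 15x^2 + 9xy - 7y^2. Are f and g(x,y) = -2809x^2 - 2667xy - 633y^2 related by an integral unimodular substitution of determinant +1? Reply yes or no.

D₁ = 501, D₂ = 501
river cycle of f (length 8): (-7, 19, 5), (5, 21, -3), (-3, 21, 5), (5, 19, -7), (-7, 9, 15), (15, 21, -1), (-1, 21, 15), (15, 9, -7)
river cycle of g (length 8): (-7, 19, 5), (5, 21, -3), (-3, 21, 5), (5, 19, -7), (-7, 9, 15), (15, 21, -1), (-1, 21, 15), (15, 9, -7)
cycles coincide ⇒ equivalent

yes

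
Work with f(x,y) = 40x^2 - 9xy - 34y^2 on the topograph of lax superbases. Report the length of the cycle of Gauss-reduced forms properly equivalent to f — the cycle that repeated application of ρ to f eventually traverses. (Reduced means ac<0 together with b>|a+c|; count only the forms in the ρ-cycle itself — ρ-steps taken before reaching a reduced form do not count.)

D = 5521, ⌊√D⌋ = 74
descent: ρ → (-34,9,40)  [lands on river]
river: ρ → (40,71,-3)
river: ρ → (-3,73,16)
river: ρ → (16,55,-39)
river: ρ → (-39,23,32)
river: ρ → (32,41,-30)
river: ρ → (-30,19,43)
river: ρ → (43,67,-6)
river: ρ → (-6,65,54)
river: ρ → (54,43,-17)
river: ρ → (-17,59,30)
river: ρ → (30,61,-15)
river: ρ → (-15,59,34)
river: ρ → (34,9,-40)
river: ρ → (-40,71,3)
river: ρ → (3,73,-16)
river: ρ → (-16,55,39)
river: ρ → (39,23,-32)
river: ρ → (-32,41,30)
river: ρ → (30,19,-43)
river: ρ → (-43,67,6)
river: ρ → (6,65,-54)
river: ρ → (-54,43,17)
river: ρ → (17,59,-30)
river: ρ → (-30,61,15)
river: ρ → (15,59,-34)
ρ-cycle length = 26 (tail of 1 descent step not counted)

26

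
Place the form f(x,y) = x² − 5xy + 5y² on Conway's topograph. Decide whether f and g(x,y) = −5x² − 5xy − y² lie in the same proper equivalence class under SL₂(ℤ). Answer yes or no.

D₁ = 5, D₂ = 5
river cycle of f (length 2): (1, 1, -1), (-1, 1, 1)
river cycle of g (length 2): (-1, 1, 1), (1, 1, -1)
cycles coincide ⇒ equivalent

yes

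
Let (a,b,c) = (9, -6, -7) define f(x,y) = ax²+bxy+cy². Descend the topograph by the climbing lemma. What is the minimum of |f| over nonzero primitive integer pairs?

descent: ρ → (-7,6,9)  [lands on river]
river: ρ → (9,12,-4)
river: ρ → (-4,12,9)
river: ρ → (9,6,-7)
river: ρ → (-7,8,8)
river: ρ → (8,8,-7)
closes: descent 1, river 6
min |a| on river = 4

4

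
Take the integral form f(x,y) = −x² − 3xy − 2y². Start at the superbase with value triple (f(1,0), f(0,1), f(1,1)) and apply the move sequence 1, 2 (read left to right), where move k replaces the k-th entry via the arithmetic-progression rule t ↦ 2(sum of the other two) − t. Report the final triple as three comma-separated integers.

start (-1,-2,-6) = (f(1,0),f(0,1),f(1,1))
replace slot 1: 2·((-2)+(-6)) − (-1) = -15 → (-15,-2,-6)
replace slot 2: 2·((-15)+(-6)) − (-2) = -40 → (-15,-40,-6)

-15,-40,-6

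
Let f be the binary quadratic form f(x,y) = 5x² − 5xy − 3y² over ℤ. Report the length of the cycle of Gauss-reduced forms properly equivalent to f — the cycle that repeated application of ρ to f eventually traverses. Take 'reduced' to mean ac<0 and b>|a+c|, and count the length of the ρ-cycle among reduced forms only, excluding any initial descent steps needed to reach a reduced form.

D = 85, ⌊√D⌋ = 9
descent: ρ → (-3,5,5)  [lands on river]
river: ρ → (5,5,-3)
river: ρ → (-3,7,3)
river: ρ → (3,5,-5)
river: ρ → (-5,5,3)
river: ρ → (3,7,-3)
ρ-cycle length = 6 (tail of 1 descent step not counted)

6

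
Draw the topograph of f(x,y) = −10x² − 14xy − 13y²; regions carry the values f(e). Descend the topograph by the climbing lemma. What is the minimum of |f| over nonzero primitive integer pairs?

translate: b→-6 (≡14 mod 20), so (10,14,13)→(10,-6,9)
flip: (10,-6,9)→(9,6,10)
reduced (well bottom): (9,6,10) with a≤c, −a<b≤a
well minimum |f| = |-9| = 9 (negative-definite)

9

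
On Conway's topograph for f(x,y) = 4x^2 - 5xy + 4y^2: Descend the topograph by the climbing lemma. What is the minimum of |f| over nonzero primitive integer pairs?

translate: b→3 (≡-5 mod 8), so (4,-5,4)→(4,3,3)
flip: (4,3,3)→(3,-3,4)
translate: b→3 (≡-3 mod 6), so (3,-3,4)→(3,3,4)
reduced (well bottom): (3,3,4) with a≤c, −a<b≤a
well minimum = a = 3

3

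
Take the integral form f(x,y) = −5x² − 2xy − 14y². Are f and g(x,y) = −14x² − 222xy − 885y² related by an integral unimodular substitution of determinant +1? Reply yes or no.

D₁ = -276, D₂ = -276
f is negative-definite; reduce −f:
−f: reduced (well bottom): (5,2,14) with a≤c, −a<b≤a
flip sign back: reduced form of f is (-5,-2,-14)
g is negative-definite; reduce −g:
−g: translate: b→-2 (≡222 mod 28), so (14,222,885)→(14,-2,5)
−g: flip: (14,-2,5)→(5,2,14)
−g: reduced (well bottom): (5,2,14) with a≤c, −a<b≤a
flip sign back: reduced form of g is (-5,-2,-14)
reduced forms (-5, -2, -14) vs (-5, -2, -14) ⇒ equivalent

yes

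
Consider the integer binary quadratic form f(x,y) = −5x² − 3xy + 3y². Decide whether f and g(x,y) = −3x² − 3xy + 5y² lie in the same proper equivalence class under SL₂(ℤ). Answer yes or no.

D₁ = 69, D₂ = 69
river cycle of f (length 4): (3, 3, -5), (-5, 7, 1), (1, 7, -5), (-5, 3, 3)
river cycle of g (length 4): (5, 3, -3), (-3, 3, 5), (5, 7, -1), (-1, 7, 5)
cycles differ ⇒ inequivalent

no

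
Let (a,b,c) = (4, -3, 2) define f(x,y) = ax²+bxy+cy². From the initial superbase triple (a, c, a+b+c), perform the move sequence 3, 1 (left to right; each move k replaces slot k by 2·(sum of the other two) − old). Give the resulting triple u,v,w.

start (4,2,3) = (f(1,0),f(0,1),f(1,1))
replace slot 3: 2·(4+2) − 3 = 9 → (4,2,9)
replace slot 1: 2·(2+9) − 4 = 18 → (18,2,9)

18,2,9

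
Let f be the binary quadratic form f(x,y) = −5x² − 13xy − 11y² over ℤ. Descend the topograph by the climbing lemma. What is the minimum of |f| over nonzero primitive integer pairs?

translate: b→3 (≡13 mod 10), so (5,13,11)→(5,3,3)
flip: (5,3,3)→(3,-3,5)
translate: b→3 (≡-3 mod 6), so (3,-3,5)→(3,3,5)
reduced (well bottom): (3,3,5) with a≤c, −a<b≤a
well minimum |f| = |-3| = 3 (negative-definite)

3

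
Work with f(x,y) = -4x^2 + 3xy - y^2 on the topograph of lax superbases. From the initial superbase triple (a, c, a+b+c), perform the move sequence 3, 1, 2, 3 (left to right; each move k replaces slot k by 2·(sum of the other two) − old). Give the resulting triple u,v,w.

start (-4,-1,-2) = (f(1,0),f(0,1),f(1,1))
replace slot 3: 2·((-4)+(-1)) − (-2) = -8 → (-4,-1,-8)
replace slot 1: 2·((-1)+(-8)) − (-4) = -14 → (-14,-1,-8)
replace slot 2: 2·((-14)+(-8)) − (-1) = -43 → (-14,-43,-8)
replace slot 3: 2·((-14)+(-43)) − (-8) = -106 → (-14,-43,-106)

-14,-43,-106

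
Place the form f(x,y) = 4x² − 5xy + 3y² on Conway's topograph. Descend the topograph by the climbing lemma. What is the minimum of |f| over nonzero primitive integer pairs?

translate: b→3 (≡-5 mod 8), so (4,-5,3)→(4,3,2)
flip: (4,3,2)→(2,-3,4)
translate: b→1 (≡-3 mod 4), so (2,-3,4)→(2,1,3)
reduced (well bottom): (2,1,3) with a≤c, −a<b≤a
well minimum = a = 2

2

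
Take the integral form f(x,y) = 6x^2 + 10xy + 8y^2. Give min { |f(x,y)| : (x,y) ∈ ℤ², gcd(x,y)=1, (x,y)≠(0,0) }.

translate: b→-2 (≡10 mod 12), so (6,10,8)→(6,-2,4)
flip: (6,-2,4)→(4,2,6)
reduced (well bottom): (4,2,6) with a≤c, −a<b≤a
well minimum = a = 4

4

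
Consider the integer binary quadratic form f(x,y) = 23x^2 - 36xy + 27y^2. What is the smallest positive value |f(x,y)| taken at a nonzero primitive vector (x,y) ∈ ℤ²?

translate: b→10 (≡-36 mod 46), so (23,-36,27)→(23,10,14)
flip: (23,10,14)→(14,-10,23)
reduced (well bottom): (14,-10,23) with a≤c, −a<b≤a
well minimum = a = 14

14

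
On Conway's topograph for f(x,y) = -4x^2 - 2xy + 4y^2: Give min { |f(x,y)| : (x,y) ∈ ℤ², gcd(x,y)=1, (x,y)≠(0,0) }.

descent: ρ → (4,2,-4)  [lands on river]
river: ρ → (-4,6,2)
river: ρ → (2,6,-4)
river: ρ → (-4,2,4)
river: ρ → (4,6,-2)
river: ρ → (-2,6,4)
closes: descent 1, river 6
min |a| on river = 2

2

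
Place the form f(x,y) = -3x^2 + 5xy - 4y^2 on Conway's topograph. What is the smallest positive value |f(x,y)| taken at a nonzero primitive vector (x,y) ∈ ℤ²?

translate: b→1 (≡-5 mod 6), so (3,-5,4)→(3,1,2)
flip: (3,1,2)→(2,-1,3)
reduced (well bottom): (2,-1,3) with a≤c, −a<b≤a
well minimum |f| = |-2| = 2 (negative-definite)

2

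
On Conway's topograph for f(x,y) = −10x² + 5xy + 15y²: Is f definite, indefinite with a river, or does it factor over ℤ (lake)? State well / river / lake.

D = b²−4ac = 5² − 4·(-10)·15 = 625
D = 25² is a perfect square ⇒ form factors over ℤ ⇒ lakes

lake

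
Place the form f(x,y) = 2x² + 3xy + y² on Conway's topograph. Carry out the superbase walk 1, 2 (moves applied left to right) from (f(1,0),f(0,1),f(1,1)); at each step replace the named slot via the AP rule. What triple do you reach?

start (2,1,6) = (f(1,0),f(0,1),f(1,1))
replace slot 1: 2·(1+6) − 2 = 12 → (12,1,6)
replace slot 2: 2·(12+6) − 1 = 35 → (12,35,6)

12,35,6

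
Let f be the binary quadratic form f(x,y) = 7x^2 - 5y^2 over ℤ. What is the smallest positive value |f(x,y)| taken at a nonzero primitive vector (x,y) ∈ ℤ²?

descent: ρ → (-5,10,2)  [lands on river]
river: ρ → (2,10,-5)
closes: descent 1, river 2
min |a| on river = 2

2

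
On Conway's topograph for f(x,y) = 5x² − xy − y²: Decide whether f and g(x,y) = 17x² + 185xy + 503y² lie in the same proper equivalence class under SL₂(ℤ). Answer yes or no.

D₁ = 21, D₂ = 21
river cycle of f (length 2): (-1, 3, 3), (3, 3, -1)
river cycle of g (length 2): (3, 3, -1), (-1, 3, 3)
cycles coincide ⇒ equivalent

yes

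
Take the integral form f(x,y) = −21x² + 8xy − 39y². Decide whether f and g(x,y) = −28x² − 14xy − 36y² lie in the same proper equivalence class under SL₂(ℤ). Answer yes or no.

D₁ = -3212, D₂ = -3836
discriminants differ ⇒ not SL₂(ℤ)-equivalent

no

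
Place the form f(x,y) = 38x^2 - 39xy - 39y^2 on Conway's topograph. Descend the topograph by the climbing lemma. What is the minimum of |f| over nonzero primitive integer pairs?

descent: ρ → (-39,39,38)  [lands on river]
river: ρ → (38,37,-40)
river: ρ → (-40,43,35)
river: ρ → (35,27,-48)
river: ρ → (-48,69,14)
river: ρ → (14,71,-43)
river: ρ → (-43,15,42)
river: ρ → (42,69,-16)
river: ρ → (-16,59,62)
river: ρ → (62,65,-13)
river: ρ → (-13,65,62)
river: ρ → (62,59,-16)
river: ρ → (-16,69,42)
river: ρ → (42,15,-43)
river: ρ → (-43,71,14)
river: ρ → (14,69,-48)
river: ρ → (-48,27,35)
river: ρ → (35,43,-40)
river: ρ → (-40,37,38)
river: ρ → (38,39,-39)
closes: descent 1, river 20
min |a| on river = 13

13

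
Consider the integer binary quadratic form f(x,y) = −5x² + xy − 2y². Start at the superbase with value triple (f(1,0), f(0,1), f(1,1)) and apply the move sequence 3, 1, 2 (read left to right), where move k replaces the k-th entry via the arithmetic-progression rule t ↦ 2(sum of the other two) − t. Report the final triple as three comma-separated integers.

start (-5,-2,-6) = (f(1,0),f(0,1),f(1,1))
replace slot 3: 2·((-5)+(-2)) − (-6) = -8 → (-5,-2,-8)
replace slot 1: 2·((-2)+(-8)) − (-5) = -15 → (-15,-2,-8)
replace slot 2: 2·((-15)+(-8)) − (-2) = -44 → (-15,-44,-8)

-15,-44,-8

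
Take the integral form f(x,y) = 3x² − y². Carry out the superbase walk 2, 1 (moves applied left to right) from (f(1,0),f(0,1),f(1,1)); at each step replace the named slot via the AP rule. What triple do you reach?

start (3,-1,2) = (f(1,0),f(0,1),f(1,1))
replace slot 2: 2·(3+2) − (-1) = 11 → (3,11,2)
replace slot 1: 2·(11+2) − 3 = 23 → (23,11,2)

23,11,2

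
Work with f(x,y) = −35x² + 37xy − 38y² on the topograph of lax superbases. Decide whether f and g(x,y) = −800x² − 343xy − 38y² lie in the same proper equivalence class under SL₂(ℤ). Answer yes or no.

D₁ = -3951, D₂ = -3951
f is negative-definite; reduce −f:
−f: translate: b→33 (≡-37 mod 70), so (35,-37,38)→(35,33,36)
−f: reduced (well bottom): (35,33,36) with a≤c, −a<b≤a
flip sign back: reduced form of f is (-35,-33,-36)
g is negative-definite; reduce −g:
−g: flip: (800,343,38)→(38,-343,800)
−g: translate: b→37 (≡-343 mod 76), so (38,-343,800)→(38,37,35)
−g: flip: (38,37,35)→(35,-37,38)
−g: translate: b→33 (≡-37 mod 70), so (35,-37,38)→(35,33,36)
−g: reduced (well bottom): (35,33,36) with a≤c, −a<b≤a
flip sign back: reduced form of g is (-35,-33,-36)
reduced forms (-35, -33, -36) vs (-35, -33, -36) ⇒ equivalent

yes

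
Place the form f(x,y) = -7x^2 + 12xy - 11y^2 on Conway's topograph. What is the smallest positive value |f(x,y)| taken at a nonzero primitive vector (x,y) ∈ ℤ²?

translate: b→2 (≡-12 mod 14), so (7,-12,11)→(7,2,6)
flip: (7,2,6)→(6,-2,7)
reduced (well bottom): (6,-2,7) with a≤c, −a<b≤a
well minimum |f| = |-6| = 6 (negative-definite)

6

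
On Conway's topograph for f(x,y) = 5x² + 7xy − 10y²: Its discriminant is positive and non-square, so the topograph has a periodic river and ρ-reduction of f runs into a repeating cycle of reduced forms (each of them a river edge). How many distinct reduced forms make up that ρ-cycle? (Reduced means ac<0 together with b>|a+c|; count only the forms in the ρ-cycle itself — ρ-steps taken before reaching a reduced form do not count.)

D = 249, ⌊√D⌋ = 15
river: ρ → (-10,13,2)
river: ρ → (2,15,-3)
river: ρ → (-3,15,2)
river: ρ → (2,13,-10)
river: ρ → (-10,7,5)
river: ρ → (5,13,-4)
river: ρ → (-4,11,8)
river: ρ → (8,5,-7)
river: ρ → (-7,9,6)
river: ρ → (6,15,-1)
river: ρ → (-1,15,6)
river: ρ → (6,9,-7)
river: ρ → (-7,5,8)
river: ρ → (8,11,-4)
river: ρ → (-4,13,5)
river: ρ → (5,7,-10)
ρ-cycle length = 16 (tail of 0 descent steps not counted)

16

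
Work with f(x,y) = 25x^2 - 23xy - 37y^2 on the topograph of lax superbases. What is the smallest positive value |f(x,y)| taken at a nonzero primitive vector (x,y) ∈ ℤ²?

descent: ρ → (-37,23,25)  [lands on river]
river: ρ → (25,27,-35)
river: ρ → (-35,43,17)
river: ρ → (17,59,-11)
river: ρ → (-11,51,37)
river: ρ → (37,23,-25)
river: ρ → (-25,27,35)
river: ρ → (35,43,-17)
river: ρ → (-17,59,11)
river: ρ → (11,51,-37)
closes: descent 1, river 10
min |a| on river = 11

11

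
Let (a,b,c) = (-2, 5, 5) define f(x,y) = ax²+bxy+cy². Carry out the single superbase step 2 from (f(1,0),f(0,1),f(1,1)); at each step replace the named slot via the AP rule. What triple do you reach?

start (-2,5,8) = (f(1,0),f(0,1),f(1,1))
replace slot 2: 2·((-2)+8) − 5 = 7 → (-2,7,8)

-2,7,8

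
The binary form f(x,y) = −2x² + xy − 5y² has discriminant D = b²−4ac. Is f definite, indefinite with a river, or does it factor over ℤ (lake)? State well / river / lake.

D = b²−4ac = 1² − 4·(-2)·(-5) = -39
D < 0 ⇒ definite ⇒ every region one sign ⇒ single well

well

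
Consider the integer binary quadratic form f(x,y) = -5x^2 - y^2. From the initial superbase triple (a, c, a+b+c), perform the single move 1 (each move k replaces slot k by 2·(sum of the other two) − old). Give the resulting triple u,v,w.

start (-5,-1,-6) = (f(1,0),f(0,1),f(1,1))
replace slot 1: 2·((-1)+(-6)) − (-5) = -9 → (-9,-1,-6)

-9,-1,-6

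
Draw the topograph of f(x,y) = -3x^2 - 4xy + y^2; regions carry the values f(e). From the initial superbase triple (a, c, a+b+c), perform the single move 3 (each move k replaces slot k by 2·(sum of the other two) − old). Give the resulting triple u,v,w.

start (-3,1,-6) = (f(1,0),f(0,1),f(1,1))
replace slot 3: 2·((-3)+1) − (-6) = 2 → (-3,1,2)

-3,1,2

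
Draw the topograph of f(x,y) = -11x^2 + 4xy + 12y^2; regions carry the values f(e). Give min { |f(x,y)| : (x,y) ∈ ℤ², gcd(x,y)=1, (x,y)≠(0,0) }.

river: ρ → (12,20,-3)
river: ρ → (-3,22,5)
river: ρ → (5,18,-11)
river: ρ → (-11,4,12)
closes: descent 0, river 4
min |a| on river = 3

3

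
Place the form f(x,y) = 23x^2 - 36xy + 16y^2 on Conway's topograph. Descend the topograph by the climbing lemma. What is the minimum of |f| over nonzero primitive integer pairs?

translate: b→10 (≡-36 mod 46), so (23,-36,16)→(23,10,3)
flip: (23,10,3)→(3,-10,23)
translate: b→2 (≡-10 mod 6), so (3,-10,23)→(3,2,15)
reduced (well bottom): (3,2,15) with a≤c, −a<b≤a
well minimum = a = 3

3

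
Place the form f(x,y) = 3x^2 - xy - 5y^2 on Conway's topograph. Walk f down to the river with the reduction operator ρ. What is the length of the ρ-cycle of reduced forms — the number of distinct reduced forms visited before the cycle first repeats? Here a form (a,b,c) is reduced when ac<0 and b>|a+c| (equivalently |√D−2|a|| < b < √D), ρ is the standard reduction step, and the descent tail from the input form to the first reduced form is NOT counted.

D = 61, ⌊√D⌋ = 7
descent: ρ → (-5,1,3)
descent: ρ → (3,5,-3)  [lands on river]
river: ρ → (-3,7,1)
river: ρ → (1,7,-3)
river: ρ → (-3,5,3)
river: ρ → (3,7,-1)
river: ρ → (-1,7,3)
ρ-cycle length = 6 (tail of 2 descent steps not counted)

6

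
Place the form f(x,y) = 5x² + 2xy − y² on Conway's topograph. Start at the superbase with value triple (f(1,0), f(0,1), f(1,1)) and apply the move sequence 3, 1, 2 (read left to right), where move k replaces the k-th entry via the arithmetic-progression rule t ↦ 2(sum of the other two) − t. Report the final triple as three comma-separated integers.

start (5,-1,6) = (f(1,0),f(0,1),f(1,1))
replace slot 3: 2·(5+(-1)) − 6 = 2 → (5,-1,2)
replace slot 1: 2·((-1)+2) − 5 = -3 → (-3,-1,2)
replace slot 2: 2·((-3)+2) − (-1) = -1 → (-3,-1,2)

-3,-1,2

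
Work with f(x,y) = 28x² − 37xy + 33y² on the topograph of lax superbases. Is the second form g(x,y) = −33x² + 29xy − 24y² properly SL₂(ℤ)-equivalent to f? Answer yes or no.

D₁ = -2327, D₂ = -2327
f: translate: b→19 (≡-37 mod 56), so (28,-37,33)→(28,19,24)
f: flip: (28,19,24)→(24,-19,28)
f: reduced (well bottom): (24,-19,28) with a≤c, −a<b≤a
g is negative-definite; reduce −g:
−g: flip: (33,-29,24)→(24,29,33)
−g: translate: b→-19 (≡29 mod 48), so (24,29,33)→(24,-19,28)
−g: reduced (well bottom): (24,-19,28) with a≤c, −a<b≤a
flip sign back: reduced form of g is (-24,19,-28)
reduced forms (24, -19, 28) vs (-24, 19, -28) ⇒ inequivalent

no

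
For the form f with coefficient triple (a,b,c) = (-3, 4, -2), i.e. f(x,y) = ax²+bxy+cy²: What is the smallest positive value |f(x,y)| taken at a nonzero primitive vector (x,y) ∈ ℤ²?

translate: b→2 (≡-4 mod 6), so (3,-4,2)→(3,2,1)
flip: (3,2,1)→(1,-2,3)
translate: b→0 (≡-2 mod 2), so (1,-2,3)→(1,0,2)
reduced (well bottom): (1,0,2) with a≤c, −a<b≤a
well minimum |f| = |-1| = 1 (negative-definite)

1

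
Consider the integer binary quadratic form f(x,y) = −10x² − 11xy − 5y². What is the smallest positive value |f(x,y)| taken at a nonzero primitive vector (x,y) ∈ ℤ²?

translate: b→-9 (≡11 mod 20), so (10,11,5)→(10,-9,4)
flip: (10,-9,4)→(4,9,10)
translate: b→1 (≡9 mod 8), so (4,9,10)→(4,1,5)
reduced (well bottom): (4,1,5) with a≤c, −a<b≤a
well minimum |f| = |-4| = 4 (negative-definite)

4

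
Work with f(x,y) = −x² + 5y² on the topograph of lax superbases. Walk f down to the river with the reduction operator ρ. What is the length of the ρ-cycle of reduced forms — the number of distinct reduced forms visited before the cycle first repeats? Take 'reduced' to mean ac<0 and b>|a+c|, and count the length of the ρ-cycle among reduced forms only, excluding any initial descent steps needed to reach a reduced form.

D = 20, ⌊√D⌋ = 4
descent: ρ → (5,0,-1)
descent: ρ → (-1,4,1)  [lands on river]
river: ρ → (1,4,-1)
ρ-cycle length = 2 (tail of 2 descent steps not counted)

2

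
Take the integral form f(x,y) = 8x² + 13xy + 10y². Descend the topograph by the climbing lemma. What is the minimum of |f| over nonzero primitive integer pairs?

translate: b→-3 (≡13 mod 16), so (8,13,10)→(8,-3,5)
flip: (8,-3,5)→(5,3,8)
reduced (well bottom): (5,3,8) with a≤c, −a<b≤a
well minimum = a = 5

5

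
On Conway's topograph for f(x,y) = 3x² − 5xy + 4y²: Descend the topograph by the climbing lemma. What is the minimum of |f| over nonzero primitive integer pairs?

translate: b→1 (≡-5 mod 6), so (3,-5,4)→(3,1,2)
flip: (3,1,2)→(2,-1,3)
reduced (well bottom): (2,-1,3) with a≤c, −a<b≤a
well minimum = a = 2

2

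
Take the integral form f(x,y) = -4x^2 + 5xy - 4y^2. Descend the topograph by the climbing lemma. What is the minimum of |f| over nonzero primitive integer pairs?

translate: b→3 (≡-5 mod 8), so (4,-5,4)→(4,3,3)
flip: (4,3,3)→(3,-3,4)
translate: b→3 (≡-3 mod 6), so (3,-3,4)→(3,3,4)
reduced (well bottom): (3,3,4) with a≤c, −a<b≤a
well minimum |f| = |-3| = 3 (negative-definite)

3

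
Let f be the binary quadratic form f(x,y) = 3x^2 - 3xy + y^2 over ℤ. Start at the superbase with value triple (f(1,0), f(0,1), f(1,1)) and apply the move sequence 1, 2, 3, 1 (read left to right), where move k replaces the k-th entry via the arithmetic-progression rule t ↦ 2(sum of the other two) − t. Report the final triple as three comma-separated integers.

start (3,1,1) = (f(1,0),f(0,1),f(1,1))
replace slot 1: 2·(1+1) − 3 = 1 → (1,1,1)
replace slot 2: 2·(1+1) − 1 = 3 → (1,3,1)
replace slot 3: 2·(1+3) − 1 = 7 → (1,3,7)
replace slot 1: 2·(3+7) − 1 = 19 → (19,3,7)

19,3,7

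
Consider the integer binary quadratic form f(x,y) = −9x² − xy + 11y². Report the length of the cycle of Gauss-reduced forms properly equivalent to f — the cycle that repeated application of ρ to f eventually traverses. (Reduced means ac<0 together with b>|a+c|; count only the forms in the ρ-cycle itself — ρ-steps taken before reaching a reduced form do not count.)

D = 397, ⌊√D⌋ = 19
descent: ρ → (11,1,-9)
descent: ρ → (-9,17,3)  [lands on river]
river: ρ → (3,19,-3)
river: ρ → (-3,17,9)
river: ρ → (9,19,-1)
river: ρ → (-1,19,9)
river: ρ → (9,17,-3)
river: ρ → (-3,19,3)
river: ρ → (3,17,-9)
river: ρ → (-9,19,1)
river: ρ → (1,19,-9)
ρ-cycle length = 10 (tail of 2 descent steps not counted)

10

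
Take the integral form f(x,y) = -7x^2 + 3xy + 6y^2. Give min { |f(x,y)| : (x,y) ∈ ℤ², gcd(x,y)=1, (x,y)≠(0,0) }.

river: ρ → (6,9,-4)
river: ρ → (-4,7,8)
river: ρ → (8,9,-3)
river: ρ → (-3,9,8)
river: ρ → (8,7,-4)
river: ρ → (-4,9,6)
river: ρ → (6,3,-7)
river: ρ → (-7,11,2)
river: ρ → (2,13,-1)
river: ρ → (-1,13,2)
river: ρ → (2,11,-7)
river: ρ → (-7,3,6)
closes: descent 0, river 12
min |a| on river = 1

1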